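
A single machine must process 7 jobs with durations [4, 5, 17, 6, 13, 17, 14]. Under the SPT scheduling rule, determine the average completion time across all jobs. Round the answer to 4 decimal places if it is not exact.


Sort jobs by processing time (SPT order): [4, 5, 6, 13, 14, 17, 17]
Compute completion times sequentially:
  Job 1: processing = 4, completes at 4
  Job 2: processing = 5, completes at 9
  Job 3: processing = 6, completes at 15
  Job 4: processing = 13, completes at 28
  Job 5: processing = 14, completes at 42
  Job 6: processing = 17, completes at 59
  Job 7: processing = 17, completes at 76
Sum of completion times = 233
Average completion time = 233/7 = 33.2857

33.2857


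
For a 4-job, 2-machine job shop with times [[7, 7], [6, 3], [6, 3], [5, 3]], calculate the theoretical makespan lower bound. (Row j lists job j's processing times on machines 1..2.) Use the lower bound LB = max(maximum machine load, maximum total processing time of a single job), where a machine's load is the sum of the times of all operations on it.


Machine loads:
  Machine 1: 7 + 6 + 6 + 5 = 24
  Machine 2: 7 + 3 + 3 + 3 = 16
Max machine load = 24
Job totals:
  Job 1: 14
  Job 2: 9
  Job 3: 9
  Job 4: 8
Max job total = 14
Lower bound = max(24, 14) = 24

24


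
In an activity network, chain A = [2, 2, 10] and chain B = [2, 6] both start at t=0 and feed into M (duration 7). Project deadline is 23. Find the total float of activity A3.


Forward pass: ES(A3) = sum of predecessors on chain A = 4
EF = ES + duration = 4 + 10 = 14
Backward pass: LF(M) = deadline = 23; LS(M) = 23 - 7 = 16
LF(A3) = LS(M) - sum(successors on chain A) = 16 - 0 = 16
LS = LF - duration = 16 - 10 = 6
Total float = LS - ES = 6 - 4 = 2

2


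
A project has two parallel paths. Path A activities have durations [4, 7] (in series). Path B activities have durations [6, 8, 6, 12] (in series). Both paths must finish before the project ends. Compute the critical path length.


Path A total = 4 + 7 = 11
Path B total = 6 + 8 + 6 + 12 = 32
Critical path = longest path = max(11, 32) = 32

32


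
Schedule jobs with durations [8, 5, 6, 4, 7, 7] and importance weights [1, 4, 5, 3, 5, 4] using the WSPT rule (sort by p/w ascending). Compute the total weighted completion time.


Compute p/w ratios and sort ascending (WSPT): [(6, 5), (5, 4), (4, 3), (7, 5), (7, 4), (8, 1)]
Compute weighted completion times:
  Job (p=6,w=5): C=6, w*C=5*6=30
  Job (p=5,w=4): C=11, w*C=4*11=44
  Job (p=4,w=3): C=15, w*C=3*15=45
  Job (p=7,w=5): C=22, w*C=5*22=110
  Job (p=7,w=4): C=29, w*C=4*29=116
  Job (p=8,w=1): C=37, w*C=1*37=37
Total weighted completion time = 382

382


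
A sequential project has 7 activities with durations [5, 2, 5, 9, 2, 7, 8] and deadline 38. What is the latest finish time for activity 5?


LF(activity 5) = deadline - sum of successor durations
Successors: activities 6 through 7 with durations [7, 8]
Sum of successor durations = 15
LF = 38 - 15 = 23

23


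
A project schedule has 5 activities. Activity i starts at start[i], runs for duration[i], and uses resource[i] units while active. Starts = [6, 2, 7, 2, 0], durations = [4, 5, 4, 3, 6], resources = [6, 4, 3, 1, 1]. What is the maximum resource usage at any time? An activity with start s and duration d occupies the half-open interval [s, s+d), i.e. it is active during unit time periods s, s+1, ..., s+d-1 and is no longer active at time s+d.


Each activity i is active on [start_i, start_i + duration_i).
Compute total resource usage per time slot:
  t=0: active resources = [1], total = 1
  t=1: active resources = [1], total = 1
  t=2: active resources = [4, 1, 1], total = 6
  t=3: active resources = [4, 1, 1], total = 6
  t=4: active resources = [4, 1, 1], total = 6
  t=5: active resources = [4, 1], total = 5
  t=6: active resources = [6, 4], total = 10
  t=7: active resources = [6, 3], total = 9
  t=8: active resources = [6, 3], total = 9
  t=9: active resources = [6, 3], total = 9
  t=10: active resources = [3], total = 3
Peak resource demand = 10

10


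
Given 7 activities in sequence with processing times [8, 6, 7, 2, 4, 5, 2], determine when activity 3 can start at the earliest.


Activity 3 starts after activities 1 through 2 complete.
Predecessor durations: [8, 6]
ES = 8 + 6 = 14

14


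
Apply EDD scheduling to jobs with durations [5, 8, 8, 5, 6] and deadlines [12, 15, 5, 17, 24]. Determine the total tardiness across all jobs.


Sort by due date (EDD order): [(8, 5), (5, 12), (8, 15), (5, 17), (6, 24)]
Compute completion times and tardiness:
  Job 1: p=8, d=5, C=8, tardiness=max(0,8-5)=3
  Job 2: p=5, d=12, C=13, tardiness=max(0,13-12)=1
  Job 3: p=8, d=15, C=21, tardiness=max(0,21-15)=6
  Job 4: p=5, d=17, C=26, tardiness=max(0,26-17)=9
  Job 5: p=6, d=24, C=32, tardiness=max(0,32-24)=8
Total tardiness = 27

27


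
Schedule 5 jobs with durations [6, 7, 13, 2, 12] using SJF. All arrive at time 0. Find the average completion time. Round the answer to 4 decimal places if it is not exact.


SJF order (ascending): [2, 6, 7, 12, 13]
Completion times:
  Job 1: burst=2, C=2
  Job 2: burst=6, C=8
  Job 3: burst=7, C=15
  Job 4: burst=12, C=27
  Job 5: burst=13, C=40
Average completion = 92/5 = 18.4

18.4


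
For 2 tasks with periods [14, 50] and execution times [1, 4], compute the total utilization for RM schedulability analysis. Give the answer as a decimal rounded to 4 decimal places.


Compute individual utilizations (exact fractions):
  Task 1: C/T = 1/14 (approx. 0.0714)
  Task 2: C/T = 4/50 = 2/25 (approx. 0.08)
Total utilization U = 1/14 + 2/25 = 53/350
Rounded to 4 decimal places: U = 0.1514
RM (Liu & Layland) bound for 2 tasks = 0.828427; compare with U = 53/350 (approx. 0.151429)
U <= bound, so schedulable by RM sufficient condition.

0.1514


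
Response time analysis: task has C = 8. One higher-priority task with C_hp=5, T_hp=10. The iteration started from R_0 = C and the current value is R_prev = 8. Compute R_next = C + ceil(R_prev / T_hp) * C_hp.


R_next = C + ceil(R_prev / T_hp) * C_hp
ceil(8 / 10) = ceil(0.8) = 1
Interference = 1 * 5 = 5
R_next = 8 + 5 = 13

13


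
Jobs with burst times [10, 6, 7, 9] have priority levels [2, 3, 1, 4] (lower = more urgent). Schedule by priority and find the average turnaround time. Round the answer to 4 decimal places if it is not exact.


Sort by priority (ascending = highest first):
Order: [(1, 7), (2, 10), (3, 6), (4, 9)]
Completion times:
  Priority 1, burst=7, C=7
  Priority 2, burst=10, C=17
  Priority 3, burst=6, C=23
  Priority 4, burst=9, C=32
Average turnaround = 79/4 = 19.75

19.75


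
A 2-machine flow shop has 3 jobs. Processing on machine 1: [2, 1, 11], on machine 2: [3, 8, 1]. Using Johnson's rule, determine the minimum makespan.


Apply Johnson's rule:
  Group 1 (a <= b): [(2, 1, 8), (1, 2, 3)]
  Group 2 (a > b): [(3, 11, 1)]
Optimal job order: [2, 1, 3]
Schedule:
  Job 2: M1 done at 1, M2 done at 9
  Job 1: M1 done at 3, M2 done at 12
  Job 3: M1 done at 14, M2 done at 15
Makespan = 15

15


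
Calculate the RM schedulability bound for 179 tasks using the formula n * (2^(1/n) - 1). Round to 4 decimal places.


Compute 2^(1/179) = 1.0038798378
Subtract 1: 1.0038798378 - 1 = 0.0038798378
Multiply by n: 179 * 0.0038798378 = 0.6944909662
Round to 4 dp: 0.6945

0.6945


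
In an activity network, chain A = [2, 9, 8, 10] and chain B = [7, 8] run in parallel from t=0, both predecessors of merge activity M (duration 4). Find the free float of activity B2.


ES(B2) = sum of predecessors on chain B = 7
EF(B2) = ES + duration = 7 + 8 = 15
Successor of B2 is M. ES(M) = max(sum(A), sum(B)) = max(29, 15) = 29
Free float = ES(successor) - EF(current) = 29 - 15 = 14

14


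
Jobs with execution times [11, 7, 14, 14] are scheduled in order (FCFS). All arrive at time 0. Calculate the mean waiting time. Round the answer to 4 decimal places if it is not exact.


FCFS order (as given): [11, 7, 14, 14]
Waiting times:
  Job 1: wait = 0
  Job 2: wait = 11
  Job 3: wait = 18
  Job 4: wait = 32
Sum of waiting times = 61
Average waiting time = 61/4 = 15.25

15.25


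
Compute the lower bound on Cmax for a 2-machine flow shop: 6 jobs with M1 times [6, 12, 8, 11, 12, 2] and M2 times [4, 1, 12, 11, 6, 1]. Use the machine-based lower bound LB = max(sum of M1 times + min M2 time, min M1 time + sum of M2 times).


LB1 = sum(M1 times) + min(M2 times) = 51 + 1 = 52
LB2 = min(M1 times) + sum(M2 times) = 2 + 35 = 37
Lower bound = max(LB1, LB2) = max(52, 37) = 52

52


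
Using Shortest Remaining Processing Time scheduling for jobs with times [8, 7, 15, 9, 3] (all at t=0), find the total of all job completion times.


Since all jobs arrive at t=0, SRPT equals SPT ordering.
SPT order: [3, 7, 8, 9, 15]
Completion times:
  Job 1: p=3, C=3
  Job 2: p=7, C=10
  Job 3: p=8, C=18
  Job 4: p=9, C=27
  Job 5: p=15, C=42
Total completion time = 3 + 10 + 18 + 27 + 42 = 100

100


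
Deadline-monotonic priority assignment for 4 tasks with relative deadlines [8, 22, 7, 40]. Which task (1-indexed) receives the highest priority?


Sort tasks by relative deadline (ascending):
  Task 3: deadline = 7
  Task 1: deadline = 8
  Task 2: deadline = 22
  Task 4: deadline = 40
Priority order (highest first): [3, 1, 2, 4]
Highest priority task = 3

3


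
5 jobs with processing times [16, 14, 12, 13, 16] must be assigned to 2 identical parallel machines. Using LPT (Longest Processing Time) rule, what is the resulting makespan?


Sort jobs in decreasing order (LPT): [16, 16, 14, 13, 12]
Assign each job to the least loaded machine:
  Machine 1: jobs [16, 14], load = 30
  Machine 2: jobs [16, 13, 12], load = 41
Makespan = max load = 41

41


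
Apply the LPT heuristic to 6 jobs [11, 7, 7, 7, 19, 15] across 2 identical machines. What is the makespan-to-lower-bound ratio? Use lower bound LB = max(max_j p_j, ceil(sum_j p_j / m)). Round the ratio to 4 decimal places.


LPT order: [19, 15, 11, 7, 7, 7]
Machine loads after assignment: [33, 33]
LPT makespan = 33
Lower bound = max(max_job, ceil(total/2)) = max(19, 33) = 33
Ratio = 33 / 33 = 1.0

1.0


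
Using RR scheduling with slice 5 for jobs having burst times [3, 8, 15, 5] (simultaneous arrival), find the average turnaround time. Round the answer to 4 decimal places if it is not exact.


Time quantum = 5
Execution trace:
  J1 runs 3 units, time = 3
  J2 runs 5 units, time = 8
  J3 runs 5 units, time = 13
  J4 runs 5 units, time = 18
  J2 runs 3 units, time = 21
  J3 runs 5 units, time = 26
  J3 runs 5 units, time = 31
Finish times: [3, 21, 31, 18]
Average turnaround = 73/4 = 18.25

18.25


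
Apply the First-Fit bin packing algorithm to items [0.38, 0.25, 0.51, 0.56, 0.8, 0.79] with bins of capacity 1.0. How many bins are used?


Place items sequentially using First-Fit:
  Item 0.38 -> new Bin 1
  Item 0.25 -> Bin 1 (now 0.63)
  Item 0.51 -> new Bin 2
  Item 0.56 -> new Bin 3
  Item 0.8 -> new Bin 4
  Item 0.79 -> new Bin 5
Total bins used = 5

5


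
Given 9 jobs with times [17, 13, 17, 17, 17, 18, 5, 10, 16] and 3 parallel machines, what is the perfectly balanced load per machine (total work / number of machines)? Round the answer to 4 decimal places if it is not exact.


Total processing time = 17 + 13 + 17 + 17 + 17 + 18 + 5 + 10 + 16 = 130
Number of machines = 3
Ideal balanced load = 130 / 3 = 43.3333

43.3333


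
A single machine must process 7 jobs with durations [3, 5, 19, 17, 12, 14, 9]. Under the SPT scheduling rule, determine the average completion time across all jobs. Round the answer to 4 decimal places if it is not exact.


Sort jobs by processing time (SPT order): [3, 5, 9, 12, 14, 17, 19]
Compute completion times sequentially:
  Job 1: processing = 3, completes at 3
  Job 2: processing = 5, completes at 8
  Job 3: processing = 9, completes at 17
  Job 4: processing = 12, completes at 29
  Job 5: processing = 14, completes at 43
  Job 6: processing = 17, completes at 60
  Job 7: processing = 19, completes at 79
Sum of completion times = 239
Average completion time = 239/7 = 34.1429

34.1429


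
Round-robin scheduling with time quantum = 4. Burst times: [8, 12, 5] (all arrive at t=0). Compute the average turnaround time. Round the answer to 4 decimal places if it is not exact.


Time quantum = 4
Execution trace:
  J1 runs 4 units, time = 4
  J2 runs 4 units, time = 8
  J3 runs 4 units, time = 12
  J1 runs 4 units, time = 16
  J2 runs 4 units, time = 20
  J3 runs 1 units, time = 21
  J2 runs 4 units, time = 25
Finish times: [16, 25, 21]
Average turnaround = 62/3 = 20.6667

20.6667


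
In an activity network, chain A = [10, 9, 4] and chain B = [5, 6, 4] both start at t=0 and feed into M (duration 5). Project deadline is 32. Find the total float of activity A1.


Forward pass: ES(A1) = sum of predecessors on chain A = 0
EF = ES + duration = 0 + 10 = 10
Backward pass: LF(M) = deadline = 32; LS(M) = 32 - 5 = 27
LF(A1) = LS(M) - sum(successors on chain A) = 27 - 13 = 14
LS = LF - duration = 14 - 10 = 4
Total float = LS - ES = 4 - 0 = 4

4


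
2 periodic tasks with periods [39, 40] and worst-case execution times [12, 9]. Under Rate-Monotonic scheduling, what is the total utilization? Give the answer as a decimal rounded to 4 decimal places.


Compute individual utilizations (exact fractions):
  Task 1: C/T = 12/39 = 4/13 (approx. 0.3077)
  Task 2: C/T = 9/40 (approx. 0.225)
Total utilization U = 4/13 + 9/40 = 277/520
Rounded to 4 decimal places: U = 0.5327
RM (Liu & Layland) bound for 2 tasks = 0.828427; compare with U = 277/520 (approx. 0.532692)
U <= bound, so schedulable by RM sufficient condition.

0.5327


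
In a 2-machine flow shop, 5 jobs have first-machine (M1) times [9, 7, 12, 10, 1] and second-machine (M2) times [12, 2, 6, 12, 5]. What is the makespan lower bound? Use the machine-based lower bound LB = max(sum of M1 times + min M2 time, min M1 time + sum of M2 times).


LB1 = sum(M1 times) + min(M2 times) = 39 + 2 = 41
LB2 = min(M1 times) + sum(M2 times) = 1 + 37 = 38
Lower bound = max(LB1, LB2) = max(41, 38) = 41

41


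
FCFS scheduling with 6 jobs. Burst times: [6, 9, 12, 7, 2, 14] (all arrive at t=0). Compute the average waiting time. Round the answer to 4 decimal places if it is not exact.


FCFS order (as given): [6, 9, 12, 7, 2, 14]
Waiting times:
  Job 1: wait = 0
  Job 2: wait = 6
  Job 3: wait = 15
  Job 4: wait = 27
  Job 5: wait = 34
  Job 6: wait = 36
Sum of waiting times = 118
Average waiting time = 118/6 = 19.6667

19.6667


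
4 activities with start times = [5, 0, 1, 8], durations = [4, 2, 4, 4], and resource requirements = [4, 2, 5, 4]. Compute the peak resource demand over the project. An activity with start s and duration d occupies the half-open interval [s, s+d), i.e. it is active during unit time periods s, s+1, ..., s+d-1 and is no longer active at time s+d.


Each activity i is active on [start_i, start_i + duration_i).
Compute total resource usage per time slot:
  t=0: active resources = [2], total = 2
  t=1: active resources = [2, 5], total = 7
  t=2: active resources = [5], total = 5
  t=3: active resources = [5], total = 5
  t=4: active resources = [5], total = 5
  t=5: active resources = [4], total = 4
  t=6: active resources = [4], total = 4
  t=7: active resources = [4], total = 4
  t=8: active resources = [4, 4], total = 8
  t=9: active resources = [4], total = 4
  t=10: active resources = [4], total = 4
  t=11: active resources = [4], total = 4
Peak resource demand = 8

8


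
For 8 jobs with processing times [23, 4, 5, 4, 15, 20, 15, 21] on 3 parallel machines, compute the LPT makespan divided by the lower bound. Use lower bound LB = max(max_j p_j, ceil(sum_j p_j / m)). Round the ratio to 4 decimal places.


LPT order: [23, 21, 20, 15, 15, 5, 4, 4]
Machine loads after assignment: [36, 36, 35]
LPT makespan = 36
Lower bound = max(max_job, ceil(total/3)) = max(23, 36) = 36
Ratio = 36 / 36 = 1.0

1.0


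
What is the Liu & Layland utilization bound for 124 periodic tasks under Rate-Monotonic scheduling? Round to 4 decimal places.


Compute 2^(1/124) = 1.0056055492
Subtract 1: 1.0056055492 - 1 = 0.0056055492
Multiply by n: 124 * 0.0056055492 = 0.6950881008
Round to 4 dp: 0.6951

0.6951


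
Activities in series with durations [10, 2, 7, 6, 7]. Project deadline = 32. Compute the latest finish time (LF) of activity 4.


LF(activity 4) = deadline - sum of successor durations
Successors: activities 5 through 5 with durations [7]
Sum of successor durations = 7
LF = 32 - 7 = 25

25


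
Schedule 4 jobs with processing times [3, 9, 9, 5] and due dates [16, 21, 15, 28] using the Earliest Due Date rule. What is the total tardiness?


Sort by due date (EDD order): [(9, 15), (3, 16), (9, 21), (5, 28)]
Compute completion times and tardiness:
  Job 1: p=9, d=15, C=9, tardiness=max(0,9-15)=0
  Job 2: p=3, d=16, C=12, tardiness=max(0,12-16)=0
  Job 3: p=9, d=21, C=21, tardiness=max(0,21-21)=0
  Job 4: p=5, d=28, C=26, tardiness=max(0,26-28)=0
Total tardiness = 0

0


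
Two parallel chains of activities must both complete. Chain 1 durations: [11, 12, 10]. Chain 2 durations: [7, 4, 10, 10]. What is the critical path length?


Path A total = 11 + 12 + 10 = 33
Path B total = 7 + 4 + 10 + 10 = 31
Critical path = longest path = max(33, 31) = 33

33


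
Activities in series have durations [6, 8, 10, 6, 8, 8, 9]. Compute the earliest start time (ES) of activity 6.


Activity 6 starts after activities 1 through 5 complete.
Predecessor durations: [6, 8, 10, 6, 8]
ES = 6 + 8 + 10 + 6 + 8 = 38

38


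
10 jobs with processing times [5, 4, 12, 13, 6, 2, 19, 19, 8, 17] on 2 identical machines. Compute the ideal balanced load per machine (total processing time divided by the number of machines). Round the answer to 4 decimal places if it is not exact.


Total processing time = 5 + 4 + 12 + 13 + 6 + 2 + 19 + 19 + 8 + 17 = 105
Number of machines = 2
Ideal balanced load = 105 / 2 = 52.5

52.5


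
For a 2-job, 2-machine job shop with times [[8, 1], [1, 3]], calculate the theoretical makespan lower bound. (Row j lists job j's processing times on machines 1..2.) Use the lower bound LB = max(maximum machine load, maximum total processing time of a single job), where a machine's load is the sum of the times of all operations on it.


Machine loads:
  Machine 1: 8 + 1 = 9
  Machine 2: 1 + 3 = 4
Max machine load = 9
Job totals:
  Job 1: 9
  Job 2: 4
Max job total = 9
Lower bound = max(9, 9) = 9

9


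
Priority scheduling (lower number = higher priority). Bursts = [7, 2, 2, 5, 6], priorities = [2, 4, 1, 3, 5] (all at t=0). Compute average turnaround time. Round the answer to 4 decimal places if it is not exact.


Sort by priority (ascending = highest first):
Order: [(1, 2), (2, 7), (3, 5), (4, 2), (5, 6)]
Completion times:
  Priority 1, burst=2, C=2
  Priority 2, burst=7, C=9
  Priority 3, burst=5, C=14
  Priority 4, burst=2, C=16
  Priority 5, burst=6, C=22
Average turnaround = 63/5 = 12.6

12.6


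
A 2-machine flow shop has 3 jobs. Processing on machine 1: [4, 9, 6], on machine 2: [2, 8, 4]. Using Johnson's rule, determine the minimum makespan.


Apply Johnson's rule:
  Group 1 (a <= b): []
  Group 2 (a > b): [(2, 9, 8), (3, 6, 4), (1, 4, 2)]
Optimal job order: [2, 3, 1]
Schedule:
  Job 2: M1 done at 9, M2 done at 17
  Job 3: M1 done at 15, M2 done at 21
  Job 1: M1 done at 19, M2 done at 23
Makespan = 23

23


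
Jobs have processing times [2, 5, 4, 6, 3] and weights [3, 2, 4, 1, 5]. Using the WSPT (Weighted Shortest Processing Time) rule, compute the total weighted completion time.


Compute p/w ratios and sort ascending (WSPT): [(3, 5), (2, 3), (4, 4), (5, 2), (6, 1)]
Compute weighted completion times:
  Job (p=3,w=5): C=3, w*C=5*3=15
  Job (p=2,w=3): C=5, w*C=3*5=15
  Job (p=4,w=4): C=9, w*C=4*9=36
  Job (p=5,w=2): C=14, w*C=2*14=28
  Job (p=6,w=1): C=20, w*C=1*20=20
Total weighted completion time = 114

114


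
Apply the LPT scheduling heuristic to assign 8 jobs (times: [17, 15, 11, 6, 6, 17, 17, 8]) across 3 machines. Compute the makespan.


Sort jobs in decreasing order (LPT): [17, 17, 17, 15, 11, 8, 6, 6]
Assign each job to the least loaded machine:
  Machine 1: jobs [17, 15], load = 32
  Machine 2: jobs [17, 11, 6], load = 34
  Machine 3: jobs [17, 8, 6], load = 31
Makespan = max load = 34

34


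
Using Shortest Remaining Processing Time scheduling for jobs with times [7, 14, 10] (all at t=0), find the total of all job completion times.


Since all jobs arrive at t=0, SRPT equals SPT ordering.
SPT order: [7, 10, 14]
Completion times:
  Job 1: p=7, C=7
  Job 2: p=10, C=17
  Job 3: p=14, C=31
Total completion time = 7 + 17 + 31 = 55

55


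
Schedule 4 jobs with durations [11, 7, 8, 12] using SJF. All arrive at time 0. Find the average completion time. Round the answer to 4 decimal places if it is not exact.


SJF order (ascending): [7, 8, 11, 12]
Completion times:
  Job 1: burst=7, C=7
  Job 2: burst=8, C=15
  Job 3: burst=11, C=26
  Job 4: burst=12, C=38
Average completion = 86/4 = 21.5

21.5


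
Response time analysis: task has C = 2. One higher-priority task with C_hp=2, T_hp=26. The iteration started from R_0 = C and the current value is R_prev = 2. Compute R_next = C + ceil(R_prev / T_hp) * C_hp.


R_next = C + ceil(R_prev / T_hp) * C_hp
ceil(2 / 26) = ceil(0.0769) = 1
Interference = 1 * 2 = 2
R_next = 2 + 2 = 4

4


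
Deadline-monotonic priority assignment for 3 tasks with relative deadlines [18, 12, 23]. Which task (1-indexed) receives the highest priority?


Sort tasks by relative deadline (ascending):
  Task 2: deadline = 12
  Task 1: deadline = 18
  Task 3: deadline = 23
Priority order (highest first): [2, 1, 3]
Highest priority task = 2

2


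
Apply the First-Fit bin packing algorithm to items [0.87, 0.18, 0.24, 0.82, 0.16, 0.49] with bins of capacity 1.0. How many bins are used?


Place items sequentially using First-Fit:
  Item 0.87 -> new Bin 1
  Item 0.18 -> new Bin 2
  Item 0.24 -> Bin 2 (now 0.42)
  Item 0.82 -> new Bin 3
  Item 0.16 -> Bin 2 (now 0.58)
  Item 0.49 -> new Bin 4
Total bins used = 4

4


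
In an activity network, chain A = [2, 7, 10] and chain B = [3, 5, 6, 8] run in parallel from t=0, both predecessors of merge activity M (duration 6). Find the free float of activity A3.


ES(A3) = sum of predecessors on chain A = 9
EF(A3) = ES + duration = 9 + 10 = 19
Successor of A3 is M. ES(M) = max(sum(A), sum(B)) = max(19, 22) = 22
Free float = ES(successor) - EF(current) = 22 - 19 = 3

3


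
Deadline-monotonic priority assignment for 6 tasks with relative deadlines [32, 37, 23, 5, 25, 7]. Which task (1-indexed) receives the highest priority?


Sort tasks by relative deadline (ascending):
  Task 4: deadline = 5
  Task 6: deadline = 7
  Task 3: deadline = 23
  Task 5: deadline = 25
  Task 1: deadline = 32
  Task 2: deadline = 37
Priority order (highest first): [4, 6, 3, 5, 1, 2]
Highest priority task = 4

4


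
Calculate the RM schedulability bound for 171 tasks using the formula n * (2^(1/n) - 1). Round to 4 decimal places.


Compute 2^(1/171) = 1.0040617188
Subtract 1: 1.0040617188 - 1 = 0.0040617188
Multiply by n: 171 * 0.0040617188 = 0.6945539148
Round to 4 dp: 0.6946

0.6946


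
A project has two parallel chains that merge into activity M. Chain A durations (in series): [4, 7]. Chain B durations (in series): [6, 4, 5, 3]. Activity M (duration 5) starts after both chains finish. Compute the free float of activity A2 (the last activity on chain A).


ES(A2) = sum of predecessors on chain A = 4
EF(A2) = ES + duration = 4 + 7 = 11
Successor of A2 is M. ES(M) = max(sum(A), sum(B)) = max(11, 18) = 18
Free float = ES(successor) - EF(current) = 18 - 11 = 7

7


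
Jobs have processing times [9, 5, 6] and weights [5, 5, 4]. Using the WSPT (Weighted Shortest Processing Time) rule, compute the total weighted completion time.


Compute p/w ratios and sort ascending (WSPT): [(5, 5), (6, 4), (9, 5)]
Compute weighted completion times:
  Job (p=5,w=5): C=5, w*C=5*5=25
  Job (p=6,w=4): C=11, w*C=4*11=44
  Job (p=9,w=5): C=20, w*C=5*20=100
Total weighted completion time = 169

169


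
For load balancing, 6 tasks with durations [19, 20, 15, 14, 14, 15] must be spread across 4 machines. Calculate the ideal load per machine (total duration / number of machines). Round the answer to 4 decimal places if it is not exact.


Total processing time = 19 + 20 + 15 + 14 + 14 + 15 = 97
Number of machines = 4
Ideal balanced load = 97 / 4 = 24.25

24.25


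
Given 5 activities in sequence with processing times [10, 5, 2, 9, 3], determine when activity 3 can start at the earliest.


Activity 3 starts after activities 1 through 2 complete.
Predecessor durations: [10, 5]
ES = 10 + 5 = 15

15


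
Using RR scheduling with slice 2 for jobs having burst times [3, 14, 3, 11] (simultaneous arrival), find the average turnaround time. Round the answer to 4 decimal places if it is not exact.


Time quantum = 2
Execution trace:
  J1 runs 2 units, time = 2
  J2 runs 2 units, time = 4
  J3 runs 2 units, time = 6
  J4 runs 2 units, time = 8
  J1 runs 1 units, time = 9
  J2 runs 2 units, time = 11
  J3 runs 1 units, time = 12
  J4 runs 2 units, time = 14
  J2 runs 2 units, time = 16
  J4 runs 2 units, time = 18
  J2 runs 2 units, time = 20
  J4 runs 2 units, time = 22
  J2 runs 2 units, time = 24
  J4 runs 2 units, time = 26
  J2 runs 2 units, time = 28
  J4 runs 1 units, time = 29
  J2 runs 2 units, time = 31
Finish times: [9, 31, 12, 29]
Average turnaround = 81/4 = 20.25

20.25


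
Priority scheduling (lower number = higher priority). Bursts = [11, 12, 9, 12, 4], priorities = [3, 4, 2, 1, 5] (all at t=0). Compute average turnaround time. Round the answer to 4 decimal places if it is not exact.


Sort by priority (ascending = highest first):
Order: [(1, 12), (2, 9), (3, 11), (4, 12), (5, 4)]
Completion times:
  Priority 1, burst=12, C=12
  Priority 2, burst=9, C=21
  Priority 3, burst=11, C=32
  Priority 4, burst=12, C=44
  Priority 5, burst=4, C=48
Average turnaround = 157/5 = 31.4

31.4


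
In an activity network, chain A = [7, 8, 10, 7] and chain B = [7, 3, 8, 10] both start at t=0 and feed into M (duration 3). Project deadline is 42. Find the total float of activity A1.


Forward pass: ES(A1) = sum of predecessors on chain A = 0
EF = ES + duration = 0 + 7 = 7
Backward pass: LF(M) = deadline = 42; LS(M) = 42 - 3 = 39
LF(A1) = LS(M) - sum(successors on chain A) = 39 - 25 = 14
LS = LF - duration = 14 - 7 = 7
Total float = LS - ES = 7 - 0 = 7

7


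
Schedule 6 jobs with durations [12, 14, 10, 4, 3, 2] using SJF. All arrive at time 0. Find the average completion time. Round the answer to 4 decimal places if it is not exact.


SJF order (ascending): [2, 3, 4, 10, 12, 14]
Completion times:
  Job 1: burst=2, C=2
  Job 2: burst=3, C=5
  Job 3: burst=4, C=9
  Job 4: burst=10, C=19
  Job 5: burst=12, C=31
  Job 6: burst=14, C=45
Average completion = 111/6 = 18.5

18.5


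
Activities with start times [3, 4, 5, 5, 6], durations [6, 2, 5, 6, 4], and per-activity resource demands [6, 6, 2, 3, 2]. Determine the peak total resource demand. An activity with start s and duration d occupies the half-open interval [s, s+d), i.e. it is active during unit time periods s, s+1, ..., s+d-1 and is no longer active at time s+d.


Each activity i is active on [start_i, start_i + duration_i).
Compute total resource usage per time slot:
  t=0: active resources = [], total = 0
  t=1: active resources = [], total = 0
  t=2: active resources = [], total = 0
  t=3: active resources = [6], total = 6
  t=4: active resources = [6, 6], total = 12
  t=5: active resources = [6, 6, 2, 3], total = 17
  t=6: active resources = [6, 2, 3, 2], total = 13
  t=7: active resources = [6, 2, 3, 2], total = 13
  t=8: active resources = [6, 2, 3, 2], total = 13
  t=9: active resources = [2, 3, 2], total = 7
  t=10: active resources = [3], total = 3
Peak resource demand = 17

17


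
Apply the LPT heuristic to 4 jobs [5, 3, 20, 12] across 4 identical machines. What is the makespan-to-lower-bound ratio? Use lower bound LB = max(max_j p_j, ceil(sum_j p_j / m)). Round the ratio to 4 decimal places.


LPT order: [20, 12, 5, 3]
Machine loads after assignment: [20, 12, 5, 3]
LPT makespan = 20
Lower bound = max(max_job, ceil(total/4)) = max(20, 10) = 20
Ratio = 20 / 20 = 1.0

1.0


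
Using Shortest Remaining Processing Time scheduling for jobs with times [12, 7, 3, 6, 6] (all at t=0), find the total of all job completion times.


Since all jobs arrive at t=0, SRPT equals SPT ordering.
SPT order: [3, 6, 6, 7, 12]
Completion times:
  Job 1: p=3, C=3
  Job 2: p=6, C=9
  Job 3: p=6, C=15
  Job 4: p=7, C=22
  Job 5: p=12, C=34
Total completion time = 3 + 9 + 15 + 22 + 34 = 83

83


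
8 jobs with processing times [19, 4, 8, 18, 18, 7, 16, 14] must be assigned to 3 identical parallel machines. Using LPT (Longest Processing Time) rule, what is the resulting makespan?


Sort jobs in decreasing order (LPT): [19, 18, 18, 16, 14, 8, 7, 4]
Assign each job to the least loaded machine:
  Machine 1: jobs [19, 8, 7], load = 34
  Machine 2: jobs [18, 16], load = 34
  Machine 3: jobs [18, 14, 4], load = 36
Makespan = max load = 36

36


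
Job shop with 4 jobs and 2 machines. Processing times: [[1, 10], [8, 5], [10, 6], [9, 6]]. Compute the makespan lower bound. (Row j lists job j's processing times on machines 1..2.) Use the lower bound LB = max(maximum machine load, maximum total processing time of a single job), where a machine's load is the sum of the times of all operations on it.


Machine loads:
  Machine 1: 1 + 8 + 10 + 9 = 28
  Machine 2: 10 + 5 + 6 + 6 = 27
Max machine load = 28
Job totals:
  Job 1: 11
  Job 2: 13
  Job 3: 16
  Job 4: 15
Max job total = 16
Lower bound = max(28, 16) = 28

28


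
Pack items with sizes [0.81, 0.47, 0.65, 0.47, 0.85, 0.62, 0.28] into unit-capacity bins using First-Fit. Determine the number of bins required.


Place items sequentially using First-Fit:
  Item 0.81 -> new Bin 1
  Item 0.47 -> new Bin 2
  Item 0.65 -> new Bin 3
  Item 0.47 -> Bin 2 (now 0.94)
  Item 0.85 -> new Bin 4
  Item 0.62 -> new Bin 5
  Item 0.28 -> Bin 3 (now 0.93)
Total bins used = 5

5


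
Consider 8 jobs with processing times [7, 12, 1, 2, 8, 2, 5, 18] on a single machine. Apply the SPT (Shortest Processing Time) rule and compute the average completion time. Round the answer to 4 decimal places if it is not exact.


Sort jobs by processing time (SPT order): [1, 2, 2, 5, 7, 8, 12, 18]
Compute completion times sequentially:
  Job 1: processing = 1, completes at 1
  Job 2: processing = 2, completes at 3
  Job 3: processing = 2, completes at 5
  Job 4: processing = 5, completes at 10
  Job 5: processing = 7, completes at 17
  Job 6: processing = 8, completes at 25
  Job 7: processing = 12, completes at 37
  Job 8: processing = 18, completes at 55
Sum of completion times = 153
Average completion time = 153/8 = 19.125

19.125


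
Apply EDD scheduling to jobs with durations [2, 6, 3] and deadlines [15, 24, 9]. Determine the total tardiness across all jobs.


Sort by due date (EDD order): [(3, 9), (2, 15), (6, 24)]
Compute completion times and tardiness:
  Job 1: p=3, d=9, C=3, tardiness=max(0,3-9)=0
  Job 2: p=2, d=15, C=5, tardiness=max(0,5-15)=0
  Job 3: p=6, d=24, C=11, tardiness=max(0,11-24)=0
Total tardiness = 0

0


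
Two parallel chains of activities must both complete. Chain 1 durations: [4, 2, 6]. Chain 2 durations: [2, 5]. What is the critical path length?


Path A total = 4 + 2 + 6 = 12
Path B total = 2 + 5 = 7
Critical path = longest path = max(12, 7) = 12

12


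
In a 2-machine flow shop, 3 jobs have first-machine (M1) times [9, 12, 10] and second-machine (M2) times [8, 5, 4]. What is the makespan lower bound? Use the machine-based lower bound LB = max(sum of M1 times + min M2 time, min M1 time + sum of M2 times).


LB1 = sum(M1 times) + min(M2 times) = 31 + 4 = 35
LB2 = min(M1 times) + sum(M2 times) = 9 + 17 = 26
Lower bound = max(LB1, LB2) = max(35, 26) = 35

35


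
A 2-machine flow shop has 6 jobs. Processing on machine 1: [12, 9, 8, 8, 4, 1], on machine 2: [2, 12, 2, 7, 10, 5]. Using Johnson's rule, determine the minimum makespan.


Apply Johnson's rule:
  Group 1 (a <= b): [(6, 1, 5), (5, 4, 10), (2, 9, 12)]
  Group 2 (a > b): [(4, 8, 7), (1, 12, 2), (3, 8, 2)]
Optimal job order: [6, 5, 2, 4, 1, 3]
Schedule:
  Job 6: M1 done at 1, M2 done at 6
  Job 5: M1 done at 5, M2 done at 16
  Job 2: M1 done at 14, M2 done at 28
  Job 4: M1 done at 22, M2 done at 35
  Job 1: M1 done at 34, M2 done at 37
  Job 3: M1 done at 42, M2 done at 44
Makespan = 44

44


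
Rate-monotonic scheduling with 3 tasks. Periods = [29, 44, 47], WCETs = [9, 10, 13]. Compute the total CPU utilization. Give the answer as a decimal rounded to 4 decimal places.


Compute individual utilizations (exact fractions):
  Task 1: C/T = 9/29 (approx. 0.3103)
  Task 2: C/T = 10/44 = 5/22 (approx. 0.2273)
  Task 3: C/T = 13/47 (approx. 0.2766)
Total utilization U = 9/29 + 5/22 + 13/47 = 24415/29986
Rounded to 4 decimal places: U = 0.8142
RM (Liu & Layland) bound for 3 tasks = 0.779763; compare with U = 24415/29986 (approx. 0.814213)
bound < U <= 1, so the RM sufficient condition is not met (inconclusive; an exact test such as response-time analysis is needed).

0.8142


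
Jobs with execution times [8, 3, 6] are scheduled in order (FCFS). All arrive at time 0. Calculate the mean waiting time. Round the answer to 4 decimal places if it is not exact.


FCFS order (as given): [8, 3, 6]
Waiting times:
  Job 1: wait = 0
  Job 2: wait = 8
  Job 3: wait = 11
Sum of waiting times = 19
Average waiting time = 19/3 = 6.3333

6.3333


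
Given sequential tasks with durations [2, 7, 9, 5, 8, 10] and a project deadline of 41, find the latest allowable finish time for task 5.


LF(activity 5) = deadline - sum of successor durations
Successors: activities 6 through 6 with durations [10]
Sum of successor durations = 10
LF = 41 - 10 = 31

31


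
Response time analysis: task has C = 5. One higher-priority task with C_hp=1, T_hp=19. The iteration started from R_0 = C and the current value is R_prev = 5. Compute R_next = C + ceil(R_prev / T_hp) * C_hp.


R_next = C + ceil(R_prev / T_hp) * C_hp
ceil(5 / 19) = ceil(0.2632) = 1
Interference = 1 * 1 = 1
R_next = 5 + 1 = 6

6


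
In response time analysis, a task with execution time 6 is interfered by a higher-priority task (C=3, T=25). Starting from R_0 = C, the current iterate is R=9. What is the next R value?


R_next = C + ceil(R_prev / T_hp) * C_hp
ceil(9 / 25) = ceil(0.36) = 1
Interference = 1 * 3 = 3
R_next = 6 + 3 = 9
R_next = R_prev, so the iteration has converged (response time = 9).

9


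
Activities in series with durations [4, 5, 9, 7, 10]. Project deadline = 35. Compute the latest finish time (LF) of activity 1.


LF(activity 1) = deadline - sum of successor durations
Successors: activities 2 through 5 with durations [5, 9, 7, 10]
Sum of successor durations = 31
LF = 35 - 31 = 4

4


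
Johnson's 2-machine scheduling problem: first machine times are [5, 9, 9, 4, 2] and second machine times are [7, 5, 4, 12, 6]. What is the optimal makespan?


Apply Johnson's rule:
  Group 1 (a <= b): [(5, 2, 6), (4, 4, 12), (1, 5, 7)]
  Group 2 (a > b): [(2, 9, 5), (3, 9, 4)]
Optimal job order: [5, 4, 1, 2, 3]
Schedule:
  Job 5: M1 done at 2, M2 done at 8
  Job 4: M1 done at 6, M2 done at 20
  Job 1: M1 done at 11, M2 done at 27
  Job 2: M1 done at 20, M2 done at 32
  Job 3: M1 done at 29, M2 done at 36
Makespan = 36

36


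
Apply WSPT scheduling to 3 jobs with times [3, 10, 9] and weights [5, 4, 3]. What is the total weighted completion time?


Compute p/w ratios and sort ascending (WSPT): [(3, 5), (10, 4), (9, 3)]
Compute weighted completion times:
  Job (p=3,w=5): C=3, w*C=5*3=15
  Job (p=10,w=4): C=13, w*C=4*13=52
  Job (p=9,w=3): C=22, w*C=3*22=66
Total weighted completion time = 133

133


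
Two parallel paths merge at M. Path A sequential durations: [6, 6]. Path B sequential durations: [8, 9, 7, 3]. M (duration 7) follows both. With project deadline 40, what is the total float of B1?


Forward pass: ES(B1) = sum of predecessors on chain B = 0
EF = ES + duration = 0 + 8 = 8
Backward pass: LF(M) = deadline = 40; LS(M) = 40 - 7 = 33
LF(B1) = LS(M) - sum(successors on chain B) = 33 - 19 = 14
LS = LF - duration = 14 - 8 = 6
Total float = LS - ES = 6 - 0 = 6

6


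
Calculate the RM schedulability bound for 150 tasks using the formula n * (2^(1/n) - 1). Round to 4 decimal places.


Compute 2^(1/150) = 1.0046316744
Subtract 1: 1.0046316744 - 1 = 0.0046316744
Multiply by n: 150 * 0.0046316744 = 0.6947511600
Round to 4 dp: 0.6948

0.6948


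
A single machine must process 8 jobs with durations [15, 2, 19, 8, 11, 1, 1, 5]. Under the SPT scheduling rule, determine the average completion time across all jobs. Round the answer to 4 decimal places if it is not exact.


Sort jobs by processing time (SPT order): [1, 1, 2, 5, 8, 11, 15, 19]
Compute completion times sequentially:
  Job 1: processing = 1, completes at 1
  Job 2: processing = 1, completes at 2
  Job 3: processing = 2, completes at 4
  Job 4: processing = 5, completes at 9
  Job 5: processing = 8, completes at 17
  Job 6: processing = 11, completes at 28
  Job 7: processing = 15, completes at 43
  Job 8: processing = 19, completes at 62
Sum of completion times = 166
Average completion time = 166/8 = 20.75

20.75


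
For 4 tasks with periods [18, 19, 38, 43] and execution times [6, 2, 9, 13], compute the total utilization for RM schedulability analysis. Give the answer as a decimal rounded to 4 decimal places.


Compute individual utilizations (exact fractions):
  Task 1: C/T = 6/18 = 1/3 (approx. 0.3333)
  Task 2: C/T = 2/19 (approx. 0.1053)
  Task 3: C/T = 9/38 (approx. 0.2368)
  Task 4: C/T = 13/43 (approx. 0.3023)
Total utilization U = 1/3 + 2/19 + 9/38 + 13/43 = 4793/4902
Rounded to 4 decimal places: U = 0.9778
RM (Liu & Layland) bound for 4 tasks = 0.756828; compare with U = 4793/4902 (approx. 0.977764)
bound < U <= 1, so the RM sufficient condition is not met (inconclusive; an exact test such as response-time analysis is needed).

0.9778


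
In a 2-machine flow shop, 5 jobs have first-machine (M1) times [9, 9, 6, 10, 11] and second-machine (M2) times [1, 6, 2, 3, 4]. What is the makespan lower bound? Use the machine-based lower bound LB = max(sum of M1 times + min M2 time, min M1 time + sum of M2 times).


LB1 = sum(M1 times) + min(M2 times) = 45 + 1 = 46
LB2 = min(M1 times) + sum(M2 times) = 6 + 16 = 22
Lower bound = max(LB1, LB2) = max(46, 22) = 46

46


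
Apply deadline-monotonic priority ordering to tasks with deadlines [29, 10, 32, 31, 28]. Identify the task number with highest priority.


Sort tasks by relative deadline (ascending):
  Task 2: deadline = 10
  Task 5: deadline = 28
  Task 1: deadline = 29
  Task 4: deadline = 31
  Task 3: deadline = 32
Priority order (highest first): [2, 5, 1, 4, 3]
Highest priority task = 2

2


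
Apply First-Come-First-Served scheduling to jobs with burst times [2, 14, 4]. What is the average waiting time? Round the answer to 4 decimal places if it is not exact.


FCFS order (as given): [2, 14, 4]
Waiting times:
  Job 1: wait = 0
  Job 2: wait = 2
  Job 3: wait = 16
Sum of waiting times = 18
Average waiting time = 18/3 = 6.0

6.0


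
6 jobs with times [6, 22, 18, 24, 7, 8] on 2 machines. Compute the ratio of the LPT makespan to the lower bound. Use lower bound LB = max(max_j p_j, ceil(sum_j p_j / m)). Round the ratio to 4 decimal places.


LPT order: [24, 22, 18, 8, 7, 6]
Machine loads after assignment: [45, 40]
LPT makespan = 45
Lower bound = max(max_job, ceil(total/2)) = max(24, 43) = 43
Ratio = 45 / 43 = 1.0465

1.0465


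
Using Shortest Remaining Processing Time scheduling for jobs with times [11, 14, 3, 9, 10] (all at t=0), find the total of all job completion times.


Since all jobs arrive at t=0, SRPT equals SPT ordering.
SPT order: [3, 9, 10, 11, 14]
Completion times:
  Job 1: p=3, C=3
  Job 2: p=9, C=12
  Job 3: p=10, C=22
  Job 4: p=11, C=33
  Job 5: p=14, C=47
Total completion time = 3 + 12 + 22 + 33 + 47 = 117

117
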